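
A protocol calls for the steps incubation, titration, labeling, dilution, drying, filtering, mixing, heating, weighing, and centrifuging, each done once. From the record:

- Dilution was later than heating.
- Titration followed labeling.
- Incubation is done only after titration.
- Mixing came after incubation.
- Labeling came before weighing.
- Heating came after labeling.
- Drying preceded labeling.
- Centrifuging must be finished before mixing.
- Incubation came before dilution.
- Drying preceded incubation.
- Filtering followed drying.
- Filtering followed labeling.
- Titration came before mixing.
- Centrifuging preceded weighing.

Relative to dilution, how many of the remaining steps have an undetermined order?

Forced before dilution: drying, heating, incubation, labeling, and titration.
That leaves centrifuging, filtering, mixing, and weighing with no forced order relative to dilution — 4.

4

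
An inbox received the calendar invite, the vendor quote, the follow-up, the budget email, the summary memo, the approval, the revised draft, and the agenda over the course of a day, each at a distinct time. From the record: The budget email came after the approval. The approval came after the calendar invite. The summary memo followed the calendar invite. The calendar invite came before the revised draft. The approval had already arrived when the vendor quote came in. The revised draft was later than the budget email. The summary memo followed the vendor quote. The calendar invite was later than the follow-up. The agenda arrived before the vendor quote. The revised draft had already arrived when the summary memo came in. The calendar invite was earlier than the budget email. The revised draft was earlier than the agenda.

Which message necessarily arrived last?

Every other message has a chain of constraints placing it before the summary memo, so the summary memo is last.

the summary memo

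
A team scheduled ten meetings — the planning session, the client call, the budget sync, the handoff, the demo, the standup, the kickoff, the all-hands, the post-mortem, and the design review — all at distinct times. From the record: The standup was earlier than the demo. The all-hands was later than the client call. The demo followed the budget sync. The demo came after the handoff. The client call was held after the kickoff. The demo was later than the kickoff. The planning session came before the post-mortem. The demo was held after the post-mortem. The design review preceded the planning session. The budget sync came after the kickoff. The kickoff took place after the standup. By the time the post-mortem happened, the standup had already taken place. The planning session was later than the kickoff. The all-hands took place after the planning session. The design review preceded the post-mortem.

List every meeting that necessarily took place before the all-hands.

Directly stated before the all-hands: the client call and the planning session.
The design review reaches the all-hands via the design review → the planning session → the all-hands.
The kickoff reaches the all-hands via the kickoff → the planning session → the all-hands.
The standup reaches the all-hands via the standup → the kickoff → the planning session → the all-hands.
No chain forces the post-mortem (or any of the others) ahead of the all-hands.

the client call, the design review, the kickoff, the planning session, the standup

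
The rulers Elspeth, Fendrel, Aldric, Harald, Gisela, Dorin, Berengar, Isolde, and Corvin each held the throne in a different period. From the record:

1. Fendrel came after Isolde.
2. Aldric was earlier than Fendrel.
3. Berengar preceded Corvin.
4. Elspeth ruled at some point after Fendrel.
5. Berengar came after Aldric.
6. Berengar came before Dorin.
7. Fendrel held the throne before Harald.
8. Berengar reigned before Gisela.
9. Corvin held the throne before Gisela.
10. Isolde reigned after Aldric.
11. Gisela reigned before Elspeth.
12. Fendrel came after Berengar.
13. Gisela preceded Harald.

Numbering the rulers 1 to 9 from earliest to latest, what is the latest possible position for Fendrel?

7

Fendrel must come before Elspeth and Harald — 2 rulers forced after them.
Everything else can be placed before Fendrel in some valid order, so Fendrel can sit as late as position 9 − 2 = 7.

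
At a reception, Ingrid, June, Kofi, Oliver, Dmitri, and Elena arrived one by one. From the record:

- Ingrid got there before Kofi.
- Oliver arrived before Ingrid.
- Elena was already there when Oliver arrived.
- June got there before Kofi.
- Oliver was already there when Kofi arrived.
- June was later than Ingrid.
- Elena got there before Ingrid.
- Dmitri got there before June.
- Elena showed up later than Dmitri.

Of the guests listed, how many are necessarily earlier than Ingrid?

Directly stated before Ingrid: Elena and Oliver.
Dmitri reaches Ingrid via Dmitri → Elena → Ingrid.
That's Dmitri, Elena, and Oliver — 3 in all.

3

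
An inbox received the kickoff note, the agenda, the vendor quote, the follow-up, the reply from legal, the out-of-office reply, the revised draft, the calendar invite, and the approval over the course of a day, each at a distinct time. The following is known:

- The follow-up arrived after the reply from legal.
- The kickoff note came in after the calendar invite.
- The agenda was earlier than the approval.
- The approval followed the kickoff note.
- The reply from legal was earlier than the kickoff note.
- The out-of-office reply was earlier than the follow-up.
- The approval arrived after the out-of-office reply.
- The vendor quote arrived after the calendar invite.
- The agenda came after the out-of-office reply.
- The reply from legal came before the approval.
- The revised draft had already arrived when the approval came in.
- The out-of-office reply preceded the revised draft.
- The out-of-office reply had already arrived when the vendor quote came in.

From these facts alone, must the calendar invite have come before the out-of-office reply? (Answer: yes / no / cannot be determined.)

No chain of stated constraints runs from the calendar invite to the out-of-office reply, and none runs from the out-of-office reply to the calendar invite either.
So the relative order of the calendar invite and the out-of-office reply is not fixed by the given facts.

cannot be determined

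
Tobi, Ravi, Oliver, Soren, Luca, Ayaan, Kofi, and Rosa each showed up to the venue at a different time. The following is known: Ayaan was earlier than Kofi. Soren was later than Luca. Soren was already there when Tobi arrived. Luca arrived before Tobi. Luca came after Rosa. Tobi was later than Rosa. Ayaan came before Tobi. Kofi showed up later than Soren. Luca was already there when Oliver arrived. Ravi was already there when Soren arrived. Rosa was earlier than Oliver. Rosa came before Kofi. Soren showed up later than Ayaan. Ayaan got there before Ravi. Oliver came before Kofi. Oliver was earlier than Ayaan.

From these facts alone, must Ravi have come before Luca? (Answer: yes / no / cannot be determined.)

no

Tracing the constraints gives Luca → Oliver → Ayaan → Ravi, so Luca must come before Ravi.
That means Ravi cannot be before Luca.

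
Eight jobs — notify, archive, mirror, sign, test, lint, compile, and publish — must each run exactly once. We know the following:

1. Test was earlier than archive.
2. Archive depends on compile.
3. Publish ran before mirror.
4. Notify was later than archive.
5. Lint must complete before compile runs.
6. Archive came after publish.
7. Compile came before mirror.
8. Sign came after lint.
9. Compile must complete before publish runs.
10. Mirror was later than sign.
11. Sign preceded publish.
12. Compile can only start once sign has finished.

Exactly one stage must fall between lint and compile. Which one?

Tracing the constraints gives lint → sign → compile, so sign sits after lint and before compile.
No other stage is forced both after lint and before compile.

sign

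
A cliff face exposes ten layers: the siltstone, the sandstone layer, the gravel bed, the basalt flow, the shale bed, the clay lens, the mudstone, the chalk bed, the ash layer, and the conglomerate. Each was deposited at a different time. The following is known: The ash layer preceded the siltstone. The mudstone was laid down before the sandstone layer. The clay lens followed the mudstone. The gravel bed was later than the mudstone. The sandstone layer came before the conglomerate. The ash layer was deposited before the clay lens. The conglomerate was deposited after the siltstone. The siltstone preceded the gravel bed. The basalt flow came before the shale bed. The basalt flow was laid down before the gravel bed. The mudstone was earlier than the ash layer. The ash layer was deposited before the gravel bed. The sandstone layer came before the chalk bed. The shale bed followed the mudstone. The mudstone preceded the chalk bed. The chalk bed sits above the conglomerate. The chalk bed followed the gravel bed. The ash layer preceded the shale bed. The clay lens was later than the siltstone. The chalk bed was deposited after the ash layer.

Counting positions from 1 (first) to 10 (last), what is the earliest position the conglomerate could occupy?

5

The ash layer, the mudstone, the sandstone layer, and the siltstone must all come before the conglomerate — 4 forced predecessors.
Nothing else is forced ahead of the conglomerate, so its earliest slot is position 4 + 1 = 5.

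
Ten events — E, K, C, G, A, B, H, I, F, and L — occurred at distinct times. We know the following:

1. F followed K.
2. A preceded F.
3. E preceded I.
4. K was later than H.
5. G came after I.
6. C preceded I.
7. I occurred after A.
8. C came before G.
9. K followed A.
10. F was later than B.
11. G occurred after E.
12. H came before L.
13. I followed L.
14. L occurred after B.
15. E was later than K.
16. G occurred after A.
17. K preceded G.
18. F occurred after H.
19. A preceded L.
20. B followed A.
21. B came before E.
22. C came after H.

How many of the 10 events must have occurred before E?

4

Directly stated before E: B and K.
A reaches E via A → B → E.
H reaches E via H → K → E.
That's A, B, H, and K — 4 in all.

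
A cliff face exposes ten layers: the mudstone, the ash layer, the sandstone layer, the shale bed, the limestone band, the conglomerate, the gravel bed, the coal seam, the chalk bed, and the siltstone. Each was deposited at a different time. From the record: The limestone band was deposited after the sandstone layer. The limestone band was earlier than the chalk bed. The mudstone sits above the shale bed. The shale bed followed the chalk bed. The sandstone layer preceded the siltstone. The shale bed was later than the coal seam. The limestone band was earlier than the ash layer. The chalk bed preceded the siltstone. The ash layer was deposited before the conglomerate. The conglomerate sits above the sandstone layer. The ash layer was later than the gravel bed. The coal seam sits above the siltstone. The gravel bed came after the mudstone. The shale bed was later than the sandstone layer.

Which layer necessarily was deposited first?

the sandstone layer

The sandstone layer has a chain of constraints placing it before every other layer, so the sandstone layer must be first.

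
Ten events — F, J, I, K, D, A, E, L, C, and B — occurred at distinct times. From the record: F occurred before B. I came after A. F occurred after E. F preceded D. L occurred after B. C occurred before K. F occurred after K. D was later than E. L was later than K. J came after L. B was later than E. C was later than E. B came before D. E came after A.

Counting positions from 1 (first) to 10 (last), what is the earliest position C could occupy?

3

A and E must both come before C — 2 forced predecessors.
Nothing else is forced ahead of C, so its earliest slot is position 2 + 1 = 3.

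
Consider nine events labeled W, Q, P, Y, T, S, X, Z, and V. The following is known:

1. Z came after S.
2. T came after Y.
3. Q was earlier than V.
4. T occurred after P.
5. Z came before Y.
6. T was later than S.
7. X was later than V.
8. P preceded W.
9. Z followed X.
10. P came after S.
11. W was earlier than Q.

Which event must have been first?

S has a chain of constraints placing it before every other event, so S must be first.

S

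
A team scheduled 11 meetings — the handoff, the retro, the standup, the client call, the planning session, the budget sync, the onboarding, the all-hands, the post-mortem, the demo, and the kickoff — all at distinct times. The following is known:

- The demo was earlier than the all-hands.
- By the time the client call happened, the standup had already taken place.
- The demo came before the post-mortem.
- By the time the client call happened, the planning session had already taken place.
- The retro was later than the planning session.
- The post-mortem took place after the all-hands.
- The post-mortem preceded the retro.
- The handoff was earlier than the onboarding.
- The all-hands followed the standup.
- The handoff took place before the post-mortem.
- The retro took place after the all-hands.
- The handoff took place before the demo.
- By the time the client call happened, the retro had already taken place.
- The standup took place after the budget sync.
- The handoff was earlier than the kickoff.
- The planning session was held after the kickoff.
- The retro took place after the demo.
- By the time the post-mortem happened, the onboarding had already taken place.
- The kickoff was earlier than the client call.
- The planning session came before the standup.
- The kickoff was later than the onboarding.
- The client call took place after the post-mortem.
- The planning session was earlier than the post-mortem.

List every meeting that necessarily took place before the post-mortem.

Directly stated before the post-mortem: the all-hands, the demo, the handoff, the onboarding, and the planning session.
The budget sync reaches the post-mortem via the budget sync → the standup → the all-hands → the post-mortem.
The kickoff reaches the post-mortem via the kickoff → the planning session → the post-mortem.
The standup reaches the post-mortem via the standup → the all-hands → the post-mortem.
No chain forces the client call (or any of the others) ahead of the post-mortem.

the all-hands, the budget sync, the demo, the handoff, the kickoff, the onboarding, the planning session, the standup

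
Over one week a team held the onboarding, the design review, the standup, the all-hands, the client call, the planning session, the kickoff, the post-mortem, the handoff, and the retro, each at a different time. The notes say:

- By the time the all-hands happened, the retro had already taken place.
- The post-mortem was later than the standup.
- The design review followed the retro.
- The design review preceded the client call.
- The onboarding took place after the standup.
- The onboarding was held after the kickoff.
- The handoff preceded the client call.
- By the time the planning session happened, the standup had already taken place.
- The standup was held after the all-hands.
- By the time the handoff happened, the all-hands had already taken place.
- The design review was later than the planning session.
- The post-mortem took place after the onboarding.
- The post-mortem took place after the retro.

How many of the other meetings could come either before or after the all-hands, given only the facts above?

Forced before the all-hands: the retro; forced after the all-hands: the client call, the design review, the handoff, the onboarding, the planning session, the post-mortem, and the standup.
That leaves the kickoff with no forced order relative to the all-hands — 1.

1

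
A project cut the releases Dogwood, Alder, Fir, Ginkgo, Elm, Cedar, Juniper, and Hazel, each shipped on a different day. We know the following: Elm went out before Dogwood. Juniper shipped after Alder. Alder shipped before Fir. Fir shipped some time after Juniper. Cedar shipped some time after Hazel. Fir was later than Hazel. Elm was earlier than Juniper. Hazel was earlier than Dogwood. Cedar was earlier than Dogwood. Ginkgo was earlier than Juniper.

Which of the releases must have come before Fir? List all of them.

Alder, Elm, Ginkgo, Hazel, Juniper

Directly stated before Fir: Alder, Hazel, and Juniper.
Elm reaches Fir via Elm → Juniper → Fir.
Ginkgo reaches Fir via Ginkgo → Juniper → Fir.
No chain forces Dogwood (or any of the others) ahead of Fir.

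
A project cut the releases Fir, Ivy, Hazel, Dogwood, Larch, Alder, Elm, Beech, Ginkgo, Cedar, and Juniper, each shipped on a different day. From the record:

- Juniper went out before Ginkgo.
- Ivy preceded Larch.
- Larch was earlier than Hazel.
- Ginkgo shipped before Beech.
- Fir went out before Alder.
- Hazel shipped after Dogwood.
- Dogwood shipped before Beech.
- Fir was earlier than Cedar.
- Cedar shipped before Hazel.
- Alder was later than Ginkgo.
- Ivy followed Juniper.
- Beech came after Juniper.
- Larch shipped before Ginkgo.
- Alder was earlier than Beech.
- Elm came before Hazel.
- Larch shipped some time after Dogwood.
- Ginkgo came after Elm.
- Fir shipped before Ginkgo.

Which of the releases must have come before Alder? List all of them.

Dogwood, Elm, Fir, Ginkgo, Ivy, Juniper, Larch

Directly stated before Alder: Fir and Ginkgo.
Dogwood reaches Alder via Dogwood → Larch → Ginkgo → Alder.
Elm reaches Alder via Elm → Ginkgo → Alder.
Ivy reaches Alder via Ivy → Larch → Ginkgo → Alder.
Likewise Juniper and Larch each reach Alder by chaining the stated constraints.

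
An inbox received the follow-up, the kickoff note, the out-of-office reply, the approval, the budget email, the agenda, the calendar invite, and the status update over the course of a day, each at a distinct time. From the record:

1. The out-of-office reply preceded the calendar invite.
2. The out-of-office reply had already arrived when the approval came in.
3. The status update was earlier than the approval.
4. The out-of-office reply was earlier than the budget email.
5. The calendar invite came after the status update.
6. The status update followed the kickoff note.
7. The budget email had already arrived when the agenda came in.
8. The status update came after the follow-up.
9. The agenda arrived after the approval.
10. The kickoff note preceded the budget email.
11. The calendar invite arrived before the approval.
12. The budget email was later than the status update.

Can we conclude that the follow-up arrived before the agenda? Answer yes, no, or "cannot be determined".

Chain the constraints: the follow-up → the status update → the approval → the agenda. Each link is directly stated, so the follow-up comes before the agenda.

yes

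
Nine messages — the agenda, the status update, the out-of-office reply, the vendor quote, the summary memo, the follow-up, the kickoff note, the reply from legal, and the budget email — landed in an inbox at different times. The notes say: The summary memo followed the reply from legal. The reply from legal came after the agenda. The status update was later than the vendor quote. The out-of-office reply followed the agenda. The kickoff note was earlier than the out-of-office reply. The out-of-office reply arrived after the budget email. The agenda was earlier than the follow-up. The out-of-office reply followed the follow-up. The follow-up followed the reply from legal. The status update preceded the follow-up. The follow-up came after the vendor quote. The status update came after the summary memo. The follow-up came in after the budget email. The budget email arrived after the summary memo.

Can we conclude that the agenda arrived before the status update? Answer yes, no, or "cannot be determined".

yes

Chain the constraints: the agenda → the reply from legal → the summary memo → the status update. Each link is directly stated, so the agenda comes before the status update.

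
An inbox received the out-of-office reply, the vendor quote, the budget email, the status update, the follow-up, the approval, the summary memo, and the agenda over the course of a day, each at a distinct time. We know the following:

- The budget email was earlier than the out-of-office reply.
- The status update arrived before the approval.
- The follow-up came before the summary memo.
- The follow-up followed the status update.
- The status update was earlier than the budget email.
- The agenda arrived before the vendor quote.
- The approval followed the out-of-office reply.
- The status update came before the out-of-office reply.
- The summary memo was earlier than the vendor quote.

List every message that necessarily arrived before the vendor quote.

the agenda, the follow-up, the status update, the summary memo

Directly stated before the vendor quote: the agenda and the summary memo.
The follow-up reaches the vendor quote via the follow-up → the summary memo → the vendor quote.
The status update reaches the vendor quote via the status update → the follow-up → the summary memo → the vendor quote.
No chain forces the approval (or any of the others) ahead of the vendor quote.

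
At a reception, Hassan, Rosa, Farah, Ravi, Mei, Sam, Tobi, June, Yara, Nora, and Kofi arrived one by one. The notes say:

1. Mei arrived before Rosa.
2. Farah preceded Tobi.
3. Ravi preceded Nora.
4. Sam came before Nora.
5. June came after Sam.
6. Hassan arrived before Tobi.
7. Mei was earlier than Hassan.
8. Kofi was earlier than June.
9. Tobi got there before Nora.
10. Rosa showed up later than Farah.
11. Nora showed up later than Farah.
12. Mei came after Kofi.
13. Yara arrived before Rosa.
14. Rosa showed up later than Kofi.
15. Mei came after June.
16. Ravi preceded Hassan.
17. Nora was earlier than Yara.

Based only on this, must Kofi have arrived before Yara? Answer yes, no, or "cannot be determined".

Chain the constraints: Kofi → Mei → Hassan → Tobi → Nora → Yara. Each link is directly stated, so Kofi comes before Yara.

yes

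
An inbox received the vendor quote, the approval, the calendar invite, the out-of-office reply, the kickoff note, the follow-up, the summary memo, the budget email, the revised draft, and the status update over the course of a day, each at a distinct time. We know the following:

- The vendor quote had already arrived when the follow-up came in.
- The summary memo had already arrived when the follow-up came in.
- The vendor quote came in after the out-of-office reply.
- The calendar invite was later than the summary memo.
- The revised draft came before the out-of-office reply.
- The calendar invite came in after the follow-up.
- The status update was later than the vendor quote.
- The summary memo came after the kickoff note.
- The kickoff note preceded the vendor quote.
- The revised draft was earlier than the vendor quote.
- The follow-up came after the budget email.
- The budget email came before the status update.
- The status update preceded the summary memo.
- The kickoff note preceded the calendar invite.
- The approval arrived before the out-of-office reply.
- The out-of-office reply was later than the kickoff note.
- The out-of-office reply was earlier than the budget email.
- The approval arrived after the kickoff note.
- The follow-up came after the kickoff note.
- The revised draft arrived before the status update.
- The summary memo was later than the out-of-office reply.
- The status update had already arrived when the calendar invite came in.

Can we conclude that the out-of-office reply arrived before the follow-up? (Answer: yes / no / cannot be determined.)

yes

Chain the constraints: the out-of-office reply → the vendor quote → the follow-up. Each link is directly stated, so the out-of-office reply comes before the follow-up.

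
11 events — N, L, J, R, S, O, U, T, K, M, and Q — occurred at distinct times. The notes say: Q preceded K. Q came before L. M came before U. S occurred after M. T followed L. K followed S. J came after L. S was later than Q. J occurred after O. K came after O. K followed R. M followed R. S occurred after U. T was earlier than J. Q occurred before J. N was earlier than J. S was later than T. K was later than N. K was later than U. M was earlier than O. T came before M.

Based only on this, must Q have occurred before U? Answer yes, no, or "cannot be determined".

Chain the constraints: Q → L → T → M → U. Each link is directly stated, so Q comes before U.

yes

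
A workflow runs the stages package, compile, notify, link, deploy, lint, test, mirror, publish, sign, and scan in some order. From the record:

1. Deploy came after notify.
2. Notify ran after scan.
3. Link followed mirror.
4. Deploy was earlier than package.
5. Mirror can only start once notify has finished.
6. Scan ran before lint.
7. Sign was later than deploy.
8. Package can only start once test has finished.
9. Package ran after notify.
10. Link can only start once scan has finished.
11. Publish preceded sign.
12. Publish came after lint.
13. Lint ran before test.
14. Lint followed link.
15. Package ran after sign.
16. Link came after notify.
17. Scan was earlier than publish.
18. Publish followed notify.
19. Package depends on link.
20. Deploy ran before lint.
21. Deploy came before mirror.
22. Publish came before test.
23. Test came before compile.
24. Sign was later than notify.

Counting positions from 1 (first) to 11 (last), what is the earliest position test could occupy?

Deploy, link, lint, mirror, notify, publish, and scan must all come before test — 7 forced predecessors.
Nothing else is forced ahead of test, so its earliest slot is position 7 + 1 = 8.

8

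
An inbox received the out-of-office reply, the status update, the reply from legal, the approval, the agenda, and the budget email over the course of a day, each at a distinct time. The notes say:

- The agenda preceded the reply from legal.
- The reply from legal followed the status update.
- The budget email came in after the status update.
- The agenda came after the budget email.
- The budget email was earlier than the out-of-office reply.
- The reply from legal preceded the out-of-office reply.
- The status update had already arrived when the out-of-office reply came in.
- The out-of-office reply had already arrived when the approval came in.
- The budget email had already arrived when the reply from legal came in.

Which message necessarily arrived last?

Every other message has a chain of constraints placing it before the approval, so the approval is last.

the approval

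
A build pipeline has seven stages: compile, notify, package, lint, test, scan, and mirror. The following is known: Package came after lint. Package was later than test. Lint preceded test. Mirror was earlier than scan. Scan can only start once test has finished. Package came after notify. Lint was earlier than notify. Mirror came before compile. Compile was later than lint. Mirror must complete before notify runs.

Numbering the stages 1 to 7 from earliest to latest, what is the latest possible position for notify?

6

Notify must come before package — 1 stage forced after it.
Everything else can be placed before notify in some valid order, so notify can sit as late as position 7 − 1 = 6.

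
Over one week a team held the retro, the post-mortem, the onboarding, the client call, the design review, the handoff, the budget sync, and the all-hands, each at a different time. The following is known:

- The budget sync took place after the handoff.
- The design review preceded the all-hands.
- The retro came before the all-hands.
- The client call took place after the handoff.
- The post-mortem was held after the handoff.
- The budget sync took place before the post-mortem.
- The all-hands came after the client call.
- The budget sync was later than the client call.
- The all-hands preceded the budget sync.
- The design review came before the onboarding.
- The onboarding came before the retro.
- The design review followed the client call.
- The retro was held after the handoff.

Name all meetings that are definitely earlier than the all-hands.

the client call, the design review, the handoff, the onboarding, the retro

Directly stated before the all-hands: the client call, the design review, and the retro.
The handoff reaches the all-hands via the handoff → the client call → the all-hands.
The onboarding reaches the all-hands via the onboarding → the retro → the all-hands.
No chain forces the post-mortem (or any of the others) ahead of the all-hands.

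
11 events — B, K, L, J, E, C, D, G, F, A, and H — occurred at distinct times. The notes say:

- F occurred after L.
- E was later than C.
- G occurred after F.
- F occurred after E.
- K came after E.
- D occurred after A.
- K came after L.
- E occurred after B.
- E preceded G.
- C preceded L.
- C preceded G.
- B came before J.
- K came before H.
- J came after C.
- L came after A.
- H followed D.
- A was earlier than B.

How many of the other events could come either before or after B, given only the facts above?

3

Forced before B: A; forced after B: E, F, G, H, J, and K.
That leaves C, D, and L with no forced order relative to B — 3.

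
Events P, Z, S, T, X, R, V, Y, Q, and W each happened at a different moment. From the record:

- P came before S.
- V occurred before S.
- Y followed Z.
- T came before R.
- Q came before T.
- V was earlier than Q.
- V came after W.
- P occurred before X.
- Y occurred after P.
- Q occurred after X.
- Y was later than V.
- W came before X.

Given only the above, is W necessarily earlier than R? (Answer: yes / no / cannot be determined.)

yes

Chain the constraints: W → V → Q → T → R. Each link is directly stated, so W comes before R.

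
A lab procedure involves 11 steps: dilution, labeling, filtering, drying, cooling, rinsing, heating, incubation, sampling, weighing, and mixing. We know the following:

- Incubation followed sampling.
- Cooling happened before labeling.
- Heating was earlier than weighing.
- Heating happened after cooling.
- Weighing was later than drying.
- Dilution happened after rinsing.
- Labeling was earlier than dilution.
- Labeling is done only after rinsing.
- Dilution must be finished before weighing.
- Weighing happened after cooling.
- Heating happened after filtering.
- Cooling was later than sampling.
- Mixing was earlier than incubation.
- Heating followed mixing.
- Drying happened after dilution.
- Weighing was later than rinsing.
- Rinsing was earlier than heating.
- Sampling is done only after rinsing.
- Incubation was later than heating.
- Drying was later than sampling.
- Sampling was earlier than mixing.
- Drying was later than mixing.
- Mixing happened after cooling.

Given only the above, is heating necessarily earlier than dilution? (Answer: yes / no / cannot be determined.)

cannot be determined

No chain of stated constraints runs from heating to dilution, and none runs from dilution to heating either.
So the relative order of heating and dilution is not fixed by the given facts.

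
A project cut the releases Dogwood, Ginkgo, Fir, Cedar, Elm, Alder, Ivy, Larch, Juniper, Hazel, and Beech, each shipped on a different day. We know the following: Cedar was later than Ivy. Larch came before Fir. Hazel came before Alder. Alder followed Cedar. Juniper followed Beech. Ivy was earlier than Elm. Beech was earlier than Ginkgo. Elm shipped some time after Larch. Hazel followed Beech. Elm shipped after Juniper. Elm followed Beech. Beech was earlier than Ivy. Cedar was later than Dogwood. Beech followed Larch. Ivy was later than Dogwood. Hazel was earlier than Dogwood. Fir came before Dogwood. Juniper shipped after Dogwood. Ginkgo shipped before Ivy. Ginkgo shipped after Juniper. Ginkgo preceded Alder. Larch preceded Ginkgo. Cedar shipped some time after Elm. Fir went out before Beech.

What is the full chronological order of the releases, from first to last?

The constraints fix every adjacent pair, so only one ordering works:
Larch → Fir → Beech → Hazel → Dogwood → Juniper → Ginkgo → Ivy → Elm → Cedar → Alder.

Larch, Fir, Beech, Hazel, Dogwood, Juniper, Ginkgo, Ivy, Elm, Cedar, Alder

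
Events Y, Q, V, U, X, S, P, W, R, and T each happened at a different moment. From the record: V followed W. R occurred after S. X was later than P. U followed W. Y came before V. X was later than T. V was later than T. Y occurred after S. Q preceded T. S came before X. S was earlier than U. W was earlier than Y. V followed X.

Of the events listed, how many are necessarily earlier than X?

Directly stated before X: P, S, and T.
Q reaches X via Q → T → X.
That's P, Q, S, and T — 4 in all.

4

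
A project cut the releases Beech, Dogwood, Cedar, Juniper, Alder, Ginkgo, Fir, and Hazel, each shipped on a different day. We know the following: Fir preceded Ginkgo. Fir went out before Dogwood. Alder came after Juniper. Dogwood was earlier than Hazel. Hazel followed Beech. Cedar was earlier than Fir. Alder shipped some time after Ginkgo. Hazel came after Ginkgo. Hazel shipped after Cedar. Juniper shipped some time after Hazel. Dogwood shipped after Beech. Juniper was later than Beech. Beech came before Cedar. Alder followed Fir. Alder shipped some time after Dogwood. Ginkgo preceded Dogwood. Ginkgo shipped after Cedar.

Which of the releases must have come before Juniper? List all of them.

Beech, Cedar, Dogwood, Fir, Ginkgo, Hazel

Directly stated before Juniper: Beech and Hazel.
Cedar reaches Juniper via Cedar → Hazel → Juniper.
Dogwood reaches Juniper via Dogwood → Hazel → Juniper.
Fir reaches Juniper via Fir → Dogwood → Hazel → Juniper.
Likewise Ginkgo reaches Juniper by chaining the stated constraints.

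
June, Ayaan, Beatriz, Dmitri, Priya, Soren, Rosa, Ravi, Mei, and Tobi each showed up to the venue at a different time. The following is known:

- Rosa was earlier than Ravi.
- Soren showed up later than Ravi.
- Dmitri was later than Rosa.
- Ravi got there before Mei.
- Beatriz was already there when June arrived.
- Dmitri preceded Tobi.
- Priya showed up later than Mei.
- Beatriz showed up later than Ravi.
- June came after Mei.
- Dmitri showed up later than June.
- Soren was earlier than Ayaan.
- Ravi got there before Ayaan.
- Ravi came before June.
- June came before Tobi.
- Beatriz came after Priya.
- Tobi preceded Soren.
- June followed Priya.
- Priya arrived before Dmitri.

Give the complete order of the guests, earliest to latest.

Rosa, Ravi, Mei, Priya, Beatriz, June, Dmitri, Tobi, Soren, Ayaan

The constraints fix every adjacent pair, so only one ordering works:
Rosa → Ravi → Mei → Priya → Beatriz → June → Dmitri → Tobi → Soren → Ayaan.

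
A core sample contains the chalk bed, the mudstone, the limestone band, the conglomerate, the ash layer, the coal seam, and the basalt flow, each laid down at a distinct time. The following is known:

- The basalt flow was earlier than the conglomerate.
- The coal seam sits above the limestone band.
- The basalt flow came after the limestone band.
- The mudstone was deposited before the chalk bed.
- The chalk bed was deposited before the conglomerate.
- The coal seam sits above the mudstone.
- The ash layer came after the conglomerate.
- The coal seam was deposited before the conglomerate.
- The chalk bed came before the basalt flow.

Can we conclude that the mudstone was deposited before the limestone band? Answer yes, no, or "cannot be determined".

cannot be determined

No chain of stated constraints runs from the mudstone to the limestone band, and none runs from the limestone band to the mudstone either.
So the relative order of the mudstone and the limestone band is not fixed by the given facts.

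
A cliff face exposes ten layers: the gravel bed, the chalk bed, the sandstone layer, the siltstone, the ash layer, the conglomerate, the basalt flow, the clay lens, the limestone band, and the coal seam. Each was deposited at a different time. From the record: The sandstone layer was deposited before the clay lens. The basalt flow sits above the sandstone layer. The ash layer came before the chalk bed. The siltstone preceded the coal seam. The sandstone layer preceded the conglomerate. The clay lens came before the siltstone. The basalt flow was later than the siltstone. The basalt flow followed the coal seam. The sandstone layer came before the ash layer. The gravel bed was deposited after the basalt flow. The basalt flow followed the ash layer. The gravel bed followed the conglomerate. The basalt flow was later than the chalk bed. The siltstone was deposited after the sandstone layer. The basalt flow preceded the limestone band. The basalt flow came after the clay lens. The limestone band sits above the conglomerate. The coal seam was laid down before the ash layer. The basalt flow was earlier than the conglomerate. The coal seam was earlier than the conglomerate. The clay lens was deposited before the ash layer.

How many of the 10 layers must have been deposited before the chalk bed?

Directly stated before the chalk bed: the ash layer.
The clay lens reaches the chalk bed via the clay lens → the ash layer → the chalk bed.
The coal seam reaches the chalk bed via the coal seam → the ash layer → the chalk bed.
The sandstone layer reaches the chalk bed via the sandstone layer → the ash layer → the chalk bed.
Likewise the siltstone reaches the chalk bed by chaining the stated constraints.
No chain forces the conglomerate (or any of the others) ahead of the chalk bed.
That's the ash layer, the clay lens, the coal seam, the sandstone layer, and the siltstone — 5 in all.

5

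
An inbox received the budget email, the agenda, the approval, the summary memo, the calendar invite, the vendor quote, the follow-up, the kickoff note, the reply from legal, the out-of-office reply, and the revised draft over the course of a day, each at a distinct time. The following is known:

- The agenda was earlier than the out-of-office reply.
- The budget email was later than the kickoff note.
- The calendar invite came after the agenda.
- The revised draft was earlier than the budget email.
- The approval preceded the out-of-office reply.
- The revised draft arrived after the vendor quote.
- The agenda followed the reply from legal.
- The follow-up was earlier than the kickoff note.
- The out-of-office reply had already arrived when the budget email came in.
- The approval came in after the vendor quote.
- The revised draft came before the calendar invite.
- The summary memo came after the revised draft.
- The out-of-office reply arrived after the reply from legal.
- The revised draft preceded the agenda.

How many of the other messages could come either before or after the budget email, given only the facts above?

Forced before the budget email: the agenda, the approval, the follow-up, the kickoff note, the out-of-office reply, the reply from legal, the revised draft, and the vendor quote.
That leaves the calendar invite and the summary memo with no forced order relative to the budget email — 2.

2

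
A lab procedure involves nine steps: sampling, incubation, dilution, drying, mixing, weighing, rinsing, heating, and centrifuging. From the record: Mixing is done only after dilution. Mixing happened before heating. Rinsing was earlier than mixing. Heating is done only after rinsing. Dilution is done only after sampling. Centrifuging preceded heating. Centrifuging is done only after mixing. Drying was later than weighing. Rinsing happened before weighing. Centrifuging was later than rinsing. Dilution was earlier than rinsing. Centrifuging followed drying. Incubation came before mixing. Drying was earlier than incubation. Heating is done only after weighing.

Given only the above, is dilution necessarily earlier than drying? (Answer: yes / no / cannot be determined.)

Chain the constraints: dilution → rinsing → weighing → drying. Each link is directly stated, so dilution comes before drying.

yes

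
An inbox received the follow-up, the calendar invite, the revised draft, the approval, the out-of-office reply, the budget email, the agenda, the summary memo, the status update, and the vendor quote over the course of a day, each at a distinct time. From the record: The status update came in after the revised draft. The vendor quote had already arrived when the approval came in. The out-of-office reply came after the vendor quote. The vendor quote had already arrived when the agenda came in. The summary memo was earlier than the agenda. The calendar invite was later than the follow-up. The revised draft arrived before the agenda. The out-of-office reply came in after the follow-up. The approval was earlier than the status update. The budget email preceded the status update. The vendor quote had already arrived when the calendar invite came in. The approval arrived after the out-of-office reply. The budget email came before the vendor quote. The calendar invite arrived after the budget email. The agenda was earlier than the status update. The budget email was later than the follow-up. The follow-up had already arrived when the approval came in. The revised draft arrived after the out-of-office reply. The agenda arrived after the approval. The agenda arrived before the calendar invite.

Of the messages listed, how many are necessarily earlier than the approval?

Directly stated before the approval: the follow-up, the out-of-office reply, and the vendor quote.
The budget email reaches the approval via the budget email → the vendor quote → the approval.
That's the budget email, the follow-up, the out-of-office reply, and the vendor quote — 4 in all.

4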